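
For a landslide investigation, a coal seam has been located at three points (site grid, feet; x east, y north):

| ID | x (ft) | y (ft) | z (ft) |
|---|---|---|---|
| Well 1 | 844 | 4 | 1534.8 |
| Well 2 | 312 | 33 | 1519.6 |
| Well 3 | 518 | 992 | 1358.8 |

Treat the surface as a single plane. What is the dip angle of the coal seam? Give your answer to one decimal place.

Let the plane be z = a·x + b·y + c.
Well 2−Well 1: −532a + 29b = −15.2;  Well 3−Well 1: −326a + 988b = −176.
Solving gives a = 0.01921, b = −0.17180.
Gradient magnitude |∇z| = √(a² + b²) = √(0.00037 + 0.02952) = 0.17287.
True dip = arctan(0.17287) = 9.8°, dipping toward N (azimuth ≈ 354°).

9.8°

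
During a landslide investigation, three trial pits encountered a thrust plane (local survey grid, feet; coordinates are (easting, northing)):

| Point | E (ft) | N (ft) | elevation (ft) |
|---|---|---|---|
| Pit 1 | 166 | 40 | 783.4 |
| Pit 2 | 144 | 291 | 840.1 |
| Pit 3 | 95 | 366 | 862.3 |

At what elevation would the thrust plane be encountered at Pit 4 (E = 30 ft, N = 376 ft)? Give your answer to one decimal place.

Let the plane be z = a·E + b·N + c.
Pit 2−Pit 1: −22a + 251b = 56.7;  Pit 3−Pit 1: −71a + 326b = 78.9.
Solving gives a = −0.12393, b = 0.21503.
Then c = 783.4 − a·166 − b·40 = 795.37.
At (30, 376): z = −3.7 + 80.9 + 795.37 = 872.5 ft.

872.5 ft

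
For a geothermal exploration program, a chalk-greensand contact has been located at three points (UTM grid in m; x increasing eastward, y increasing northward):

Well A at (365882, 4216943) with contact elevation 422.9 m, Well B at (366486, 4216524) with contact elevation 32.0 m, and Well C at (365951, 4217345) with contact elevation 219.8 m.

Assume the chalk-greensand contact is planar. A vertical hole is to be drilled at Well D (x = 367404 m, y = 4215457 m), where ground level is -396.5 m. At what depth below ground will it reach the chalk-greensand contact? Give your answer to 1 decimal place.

Two edge vectors: Well A→Well B = (604, -419, -390.9), Well A→Well C = (69, 402, -203.1).
Normal n = (Well A→Well B) × (Well A→Well C) = (242240.7, 95700.3, 271719).
So ∂z/∂x = −n_x/n_z = −0.891511819 and ∂z/∂y = −n_y/n_z = −0.352203195.
Intercept c from Well A: 422.9 + 326188.13 + 1485220.80 = 1811831.83.
At (367404, 4215457): z_contact = −327545.01 − 1484697.42 + 1811831.83 = -410.61 m.
Depth below ground = -396.5 − (-410.61) = 14.1 m.

14.1 m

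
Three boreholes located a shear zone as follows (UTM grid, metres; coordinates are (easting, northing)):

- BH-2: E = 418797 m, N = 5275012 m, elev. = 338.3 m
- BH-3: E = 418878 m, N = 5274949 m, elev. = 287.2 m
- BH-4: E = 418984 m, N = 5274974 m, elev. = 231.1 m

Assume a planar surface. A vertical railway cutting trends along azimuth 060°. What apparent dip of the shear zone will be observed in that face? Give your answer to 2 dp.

23.20°

Let the plane be z = a·E + b·N + c.
BH-3−BH-2: 81a − 63b = −51.1;  BH-4−BH-2: 187a − 38b = −107.2.
Solving gives a = −0.55289, b = 0.10025.
Unit vector along 060° is (sin 60°, cos 60°) = (0.8660, 0.5000).
Slope in that direction = a·(0.8660) + b·(0.5000) = −0.42869.
Apparent dip = arctan|0.42869| = 23.20° (true dip is 29.3°, so apparent ≤ true as expected).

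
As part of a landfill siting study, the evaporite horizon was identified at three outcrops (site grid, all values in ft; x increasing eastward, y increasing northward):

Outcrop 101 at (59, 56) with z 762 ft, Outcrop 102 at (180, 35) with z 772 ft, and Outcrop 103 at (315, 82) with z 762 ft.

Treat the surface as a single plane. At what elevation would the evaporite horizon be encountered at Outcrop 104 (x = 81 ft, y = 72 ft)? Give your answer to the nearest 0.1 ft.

757.9 ft

Let the plane be z = a·x + b·y + c.
Outcrop 102−Outcrop 101: 121a − 21b = 10;  Outcrop 103−Outcrop 101: 256a + 26b = 0.
Solving gives a = 0.03051, b = −0.30040.
Then c = 762 − a·59 − b·56 = 777.02.
At (81, 72): z = 2.5 − 21.6 + 777.02 = 757.9 ft.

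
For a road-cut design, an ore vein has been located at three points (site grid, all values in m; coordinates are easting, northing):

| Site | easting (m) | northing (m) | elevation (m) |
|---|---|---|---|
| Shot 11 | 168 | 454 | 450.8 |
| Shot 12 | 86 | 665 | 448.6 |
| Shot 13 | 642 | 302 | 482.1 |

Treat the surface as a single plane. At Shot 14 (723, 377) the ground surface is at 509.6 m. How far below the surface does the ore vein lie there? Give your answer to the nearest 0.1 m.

Two edge vectors: Shot 11→Shot 12 = (-82, 211, -2.2), Shot 11→Shot 13 = (474, -152, 31.3).
Normal n = (Shot 11→Shot 12) × (Shot 11→Shot 13) = (6269.9, 1523.8, -87550).
So ∂z/∂easting = −n_x/n_z = 0.07162 and ∂z/∂northing = −n_y/n_z = 0.01740.
Intercept c from Shot 11: 450.8 − 12.03 − 7.90 = 430.87.
At (723, 377): z_contact = 51.78 + 6.56 + 430.87 = 489.21 m.
Depth below ground = 509.6 − 489.21 = 20.4 m.

20.4 m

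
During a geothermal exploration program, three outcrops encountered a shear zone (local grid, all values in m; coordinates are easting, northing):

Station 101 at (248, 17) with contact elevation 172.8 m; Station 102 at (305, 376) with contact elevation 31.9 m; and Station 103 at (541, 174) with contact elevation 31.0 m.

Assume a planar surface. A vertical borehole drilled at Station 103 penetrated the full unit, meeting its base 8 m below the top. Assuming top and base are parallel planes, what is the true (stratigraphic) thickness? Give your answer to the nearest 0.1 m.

Two edge vectors: Station 101→Station 102 = (57, 359, -140.9), Station 101→Station 103 = (293, 157, -141.8).
Normal n = (Station 101→Station 102) × (Station 101→Station 103) = (-28784.9, -33201.1, -96238).
So ∂z/∂easting = −n_x/n_z = −0.29910 and ∂z/∂northing = −n_y/n_z = −0.34499.
|∇z| = √(a²+b²) = 0.45660, so dip δ = arctan(0.45660) = 24.54°.
True thickness = vertical thickness × cos δ = 8 × cos 24.54° = 7.3 m.

7.3 m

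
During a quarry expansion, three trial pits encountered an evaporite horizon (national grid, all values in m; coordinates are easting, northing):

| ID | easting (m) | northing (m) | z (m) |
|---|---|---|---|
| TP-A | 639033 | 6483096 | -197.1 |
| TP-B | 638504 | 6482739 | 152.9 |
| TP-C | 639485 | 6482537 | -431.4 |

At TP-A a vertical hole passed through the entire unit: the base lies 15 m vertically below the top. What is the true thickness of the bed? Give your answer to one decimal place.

12.8 m

Let the plane be z = a·easting + b·northing + c.
TP-B−TP-A: −529a − 357b = 350;  TP-C−TP-A: 452a − 559b = −234.3.
Solving gives a = −0.61105, b = −0.07494.
|∇z| = √(a²+b²) = 0.61563, so dip δ = arctan(0.61563) = 31.62°.
True thickness = vertical thickness × cos δ = 15 × cos 31.62° = 12.8 m.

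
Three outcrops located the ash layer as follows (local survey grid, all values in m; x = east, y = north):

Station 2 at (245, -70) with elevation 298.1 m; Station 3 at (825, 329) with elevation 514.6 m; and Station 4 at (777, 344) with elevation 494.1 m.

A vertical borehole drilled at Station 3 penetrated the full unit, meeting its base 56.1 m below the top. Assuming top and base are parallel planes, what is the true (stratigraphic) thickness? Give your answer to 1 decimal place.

Let the plane be z = a·x + b·y + c.
Station 3−Station 2: 580a + 399b = 216.5;  Station 4−Station 2: 532a + 414b = 196.
Solving gives a = 0.41028, b = −0.05378.
|∇z| = √(a²+b²) = 0.41379, so dip δ = arctan(0.41379) = 22.48°.
True thickness = vertical thickness × cos δ = 56.1 × cos 22.48° = 51.8 m.

51.8 m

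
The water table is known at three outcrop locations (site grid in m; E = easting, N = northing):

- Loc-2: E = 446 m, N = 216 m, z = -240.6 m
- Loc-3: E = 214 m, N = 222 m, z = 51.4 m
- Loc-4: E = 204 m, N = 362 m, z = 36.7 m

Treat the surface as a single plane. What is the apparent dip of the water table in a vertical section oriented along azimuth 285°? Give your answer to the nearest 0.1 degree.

Two edge vectors: Loc-2→Loc-3 = (-232, 6, 292), Loc-2→Loc-4 = (-242, 146, 277.3).
Normal n = (Loc-2→Loc-3) × (Loc-2→Loc-4) = (-40968.2, -6330.4, -32420).
So ∂z/∂E = −n_x/n_z = −1.26367 and ∂z/∂N = −n_y/n_z = −0.19526.
Unit vector along 285° is (sin 285°, cos 285°) = (-0.9659, 0.2588).
Slope in that direction = a·(-0.9659) + b·(0.2588) = 1.17007.
Apparent dip = arctan|1.17007| = 49.5° (true dip is 52.0°, so apparent ≤ true as expected).

49.5°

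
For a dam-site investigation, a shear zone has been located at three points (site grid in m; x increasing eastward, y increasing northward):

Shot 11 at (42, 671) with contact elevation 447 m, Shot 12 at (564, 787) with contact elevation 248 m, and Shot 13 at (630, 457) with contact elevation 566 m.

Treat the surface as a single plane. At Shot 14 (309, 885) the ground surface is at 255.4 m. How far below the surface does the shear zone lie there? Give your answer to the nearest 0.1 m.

64.2 m

Two edge vectors: Shot 11→Shot 12 = (522, 116, -199), Shot 11→Shot 13 = (588, -214, 119).
Normal n = (Shot 11→Shot 12) × (Shot 11→Shot 13) = (-28782, -179130, -179916).
So ∂z/∂x = −n_x/n_z = −0.15997 and ∂z/∂y = −n_y/n_z = −0.99563.
Intercept c from Shot 11: 447 + 6.72 + 668.07 = 1121.79.
At (309, 885): z_contact = −49.43 − 881.13 + 1121.79 = 191.22 m.
Depth below ground = 255.4 − 191.22 = 64.2 m.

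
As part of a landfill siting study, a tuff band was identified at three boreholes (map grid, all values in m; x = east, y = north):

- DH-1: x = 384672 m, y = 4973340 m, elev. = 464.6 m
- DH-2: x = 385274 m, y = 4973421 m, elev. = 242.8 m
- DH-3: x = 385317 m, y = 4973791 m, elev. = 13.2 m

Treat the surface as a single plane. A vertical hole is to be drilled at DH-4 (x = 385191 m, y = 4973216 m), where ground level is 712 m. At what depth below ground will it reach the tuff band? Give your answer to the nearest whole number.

Two edge vectors: DH-1→DH-2 = (602, 81, -221.8), DH-1→DH-3 = (645, 451, -451.4).
Normal n = (DH-1→DH-2) × (DH-1→DH-3) = (63468.4, 128681.8, 219257).
So ∂z/∂x = −n_x/n_z = −0.28947035 and ∂z/∂y = −n_y/n_z = −0.58689939.
Intercept c from DH-1: 464.6 + 111351.14 + 2918850.22 = 3030665.96.
At (385191, 4973216): z_contact = −111501.4 − 2918777.4 + 3030665.96 = 387.1 m.
Depth below ground = 712 − 387.1 = 325 m.

325 m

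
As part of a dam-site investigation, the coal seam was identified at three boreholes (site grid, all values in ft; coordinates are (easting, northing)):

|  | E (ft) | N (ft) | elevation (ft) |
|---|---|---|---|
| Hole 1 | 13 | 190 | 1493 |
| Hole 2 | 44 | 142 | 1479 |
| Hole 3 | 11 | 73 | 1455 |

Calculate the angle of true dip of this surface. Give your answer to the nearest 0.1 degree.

18.1°

Two edge vectors: Hole 1→Hole 2 = (31, -48, -14), Hole 1→Hole 3 = (-2, -117, -38).
Normal n = (Hole 1→Hole 2) × (Hole 1→Hole 3) = (186, 1206, -3723).
So ∂z/∂E = −n_x/n_z = 0.04996 and ∂z/∂N = −n_y/n_z = 0.32393.
Gradient magnitude |∇z| = √(a² + b²) = √(0.00250 + 0.10493) = 0.32776.
True dip = arctan(0.32776) = 18.1°, dipping toward S (azimuth ≈ 189°).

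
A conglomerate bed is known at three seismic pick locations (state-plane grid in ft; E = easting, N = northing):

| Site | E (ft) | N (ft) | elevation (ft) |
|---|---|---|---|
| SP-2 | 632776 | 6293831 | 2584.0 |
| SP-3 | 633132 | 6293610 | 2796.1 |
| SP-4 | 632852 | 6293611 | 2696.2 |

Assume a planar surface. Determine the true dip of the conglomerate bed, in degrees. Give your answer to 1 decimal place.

Let the plane be z = a·E + b·N + c.
SP-3−SP-2: 356a − 221b = 212.1;  SP-4−SP-2: 76a − 220b = 112.2.
Solving gives a = 0.35540, b = −0.38722.
Gradient magnitude |∇z| = √(a² + b²) = √(0.12631 + 0.14994) = 0.52560.
True dip = arctan(0.52560) = 27.7°, dipping toward NW (azimuth ≈ 317°).

27.7°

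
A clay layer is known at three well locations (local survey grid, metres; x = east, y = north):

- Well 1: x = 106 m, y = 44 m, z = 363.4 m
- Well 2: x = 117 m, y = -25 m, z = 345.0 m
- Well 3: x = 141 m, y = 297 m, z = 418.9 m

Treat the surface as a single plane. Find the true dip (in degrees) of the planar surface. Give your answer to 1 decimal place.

Two edge vectors: Well 1→Well 2 = (11, -69, -18.4), Well 1→Well 3 = (35, 253, 55.5).
Normal n = (Well 1→Well 2) × (Well 1→Well 3) = (825.7, -1254.5, 5198).
So ∂z/∂x = −n_x/n_z = −0.15885 and ∂z/∂y = −n_y/n_z = 0.24134.
Gradient magnitude |∇z| = √(a² + b²) = √(0.02523 + 0.05825) = 0.28893.
True dip = arctan(0.28893) = 16.1°, dipping toward SSE (azimuth ≈ 147°).

16.1°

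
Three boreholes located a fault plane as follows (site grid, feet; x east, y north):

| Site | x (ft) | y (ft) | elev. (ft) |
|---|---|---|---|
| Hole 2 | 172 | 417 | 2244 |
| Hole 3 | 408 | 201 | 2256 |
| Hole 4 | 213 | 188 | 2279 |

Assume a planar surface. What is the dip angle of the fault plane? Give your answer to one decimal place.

Let the plane be z = a·x + b·y + c.
Hole 3−Hole 2: 236a − 216b = 12;  Hole 4−Hole 2: 41a − 229b = 35.
Solving gives a = −0.10649, b = −0.17190.
Gradient magnitude |∇z| = √(a² + b²) = √(0.01134 + 0.02955) = 0.20221.
True dip = arctan(0.20221) = 11.4°, dipping toward NNE (azimuth ≈ 032°).

11.4°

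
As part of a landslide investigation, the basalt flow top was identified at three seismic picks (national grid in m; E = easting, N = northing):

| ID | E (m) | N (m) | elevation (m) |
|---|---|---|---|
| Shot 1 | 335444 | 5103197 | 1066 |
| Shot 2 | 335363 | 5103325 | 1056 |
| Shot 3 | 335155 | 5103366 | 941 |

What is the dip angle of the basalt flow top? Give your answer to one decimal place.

Let the plane be z = a·E + b·N + c.
Shot 2−Shot 1: −81a + 128b = −10;  Shot 3−Shot 1: −289a + 169b = −125.
Solving gives a = 0.61408, b = 0.31048.
Gradient magnitude |∇z| = √(a² + b²) = √(0.37710 + 0.09639) = 0.68811.
True dip = arctan(0.68811) = 34.5°, dipping toward WSW (azimuth ≈ 243°).

34.5°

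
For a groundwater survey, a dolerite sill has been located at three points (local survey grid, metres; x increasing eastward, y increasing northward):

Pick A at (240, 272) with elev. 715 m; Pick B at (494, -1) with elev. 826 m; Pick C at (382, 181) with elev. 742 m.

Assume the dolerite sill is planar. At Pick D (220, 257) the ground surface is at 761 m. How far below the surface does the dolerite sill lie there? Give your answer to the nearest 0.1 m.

34.0 m

Let the plane be z = a·x + b·y + c.
Pick B−Pick A: 254a − 273b = 111;  Pick C−Pick A: 142a − 91b = 27.
Solving gives a = −0.17442, b = −0.56887.
Then c = 715 − a·240 − b·272 = 911.59.
At (220, 257): z_contact = −38.37 − 146.20 + 911.59 = 727.02 m.
Depth below ground = 761 − 727.02 = 34.0 m.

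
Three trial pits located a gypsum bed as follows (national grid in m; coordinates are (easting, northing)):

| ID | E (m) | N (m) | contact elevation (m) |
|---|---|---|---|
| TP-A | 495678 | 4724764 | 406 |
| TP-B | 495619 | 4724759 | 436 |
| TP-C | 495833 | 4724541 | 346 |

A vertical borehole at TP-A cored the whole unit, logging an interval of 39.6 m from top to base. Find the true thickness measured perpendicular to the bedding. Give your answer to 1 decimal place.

Let the plane be z = a·E + b·N + c.
TP-B−TP-A: −59a − 5b = 30;  TP-C−TP-A: 155a − 223b = −60.
Solving gives a = −0.50172, b = −0.07967.
|∇z| = √(a²+b²) = 0.50801, so dip δ = arctan(0.50801) = 26.93°.
True thickness = vertical thickness × cos δ = 39.6 × cos 26.93° = 35.3 m.

35.3 m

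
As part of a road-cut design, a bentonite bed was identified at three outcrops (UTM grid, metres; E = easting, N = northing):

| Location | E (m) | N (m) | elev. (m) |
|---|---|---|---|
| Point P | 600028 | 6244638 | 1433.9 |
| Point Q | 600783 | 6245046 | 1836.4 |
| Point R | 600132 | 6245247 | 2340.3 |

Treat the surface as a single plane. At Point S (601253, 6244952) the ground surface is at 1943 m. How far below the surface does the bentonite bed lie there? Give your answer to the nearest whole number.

Two edge vectors: Point P→Point Q = (755, 408, 402.5), Point P→Point R = (104, 609, 906.4).
Normal n = (Point P→Point Q) × (Point P→Point R) = (124688.7, -642472, 417363).
So ∂z/∂E = −n_x/n_z = −0.29875360 and ∂z/∂N = −n_y/n_z = 1.53936022.
Intercept c from Point P: 1433.9 + 179260.53 − 9612747.33 = −9432052.91.
At (601253, 6244952): z_contact = −179626.5 + 9613230.7 − 9432052.91 = 1551.3 m.
Depth below ground = 1943 − 1551.3 = 392 m.

392 m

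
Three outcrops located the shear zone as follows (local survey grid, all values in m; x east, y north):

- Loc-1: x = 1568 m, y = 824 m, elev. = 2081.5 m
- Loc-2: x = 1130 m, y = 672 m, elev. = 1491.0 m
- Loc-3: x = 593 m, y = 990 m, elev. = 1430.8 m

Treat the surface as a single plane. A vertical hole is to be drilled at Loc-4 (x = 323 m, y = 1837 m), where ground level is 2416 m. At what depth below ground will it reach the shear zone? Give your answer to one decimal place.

Two edge vectors: Loc-1→Loc-2 = (-438, -152, -590.5), Loc-1→Loc-3 = (-975, 166, -650.7).
Normal n = (Loc-1→Loc-2) × (Loc-1→Loc-3) = (196929.4, 290730.9, -220908).
So ∂z/∂x = −n_x/n_z = 0.891454 and ∂z/∂y = −n_y/n_z = 1.316072.
Intercept c from Loc-1: 2081.5 − 1397.80 − 1084.44 = −400.74.
At (323, 1837): z_contact = 287.94 + 2417.62 − 400.74 = 2304.82 m.
Depth below ground = 2416 − 2304.82 = 111.2 m.

111.2 m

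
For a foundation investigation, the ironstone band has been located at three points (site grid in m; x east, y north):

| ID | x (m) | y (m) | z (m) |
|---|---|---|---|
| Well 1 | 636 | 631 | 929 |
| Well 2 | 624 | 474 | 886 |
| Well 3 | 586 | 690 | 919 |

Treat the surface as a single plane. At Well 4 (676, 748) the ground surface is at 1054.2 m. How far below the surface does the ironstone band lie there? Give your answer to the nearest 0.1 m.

78.3 m

Two edge vectors: Well 1→Well 2 = (-12, -157, -43), Well 1→Well 3 = (-50, 59, -10).
Normal n = (Well 1→Well 2) × (Well 1→Well 3) = (4107, 2030, -8558).
So ∂z/∂x = −n_x/n_z = 0.47990 and ∂z/∂y = −n_y/n_z = 0.23720.
Intercept c from Well 1: 929 − 305.22 − 149.68 = 474.11.
At (676, 748): z_contact = 324.41 + 177.43 + 474.11 = 975.95 m.
Depth below ground = 1054.2 − 975.95 = 78.3 m.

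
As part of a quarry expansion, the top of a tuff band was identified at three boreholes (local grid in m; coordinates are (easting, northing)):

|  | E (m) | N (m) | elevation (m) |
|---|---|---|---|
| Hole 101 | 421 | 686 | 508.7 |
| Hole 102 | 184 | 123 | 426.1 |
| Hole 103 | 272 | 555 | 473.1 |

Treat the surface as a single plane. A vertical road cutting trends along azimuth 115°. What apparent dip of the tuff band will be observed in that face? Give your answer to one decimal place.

7.3°

Let the plane be z = a·E + b·N + c.
Hole 102−Hole 101: −237a − 563b = −82.6;  Hole 103−Hole 101: −149a − 131b = −35.6.
Solving gives a = 0.17453, b = 0.07324.
Unit vector along 115° is (sin 115°, cos 115°) = (0.9063, -0.4226).
Slope in that direction = a·(0.9063) + b·(-0.4226) = 0.12722.
Apparent dip = arctan|0.12722| = 7.3° (true dip is 10.7°, so apparent ≤ true as expected).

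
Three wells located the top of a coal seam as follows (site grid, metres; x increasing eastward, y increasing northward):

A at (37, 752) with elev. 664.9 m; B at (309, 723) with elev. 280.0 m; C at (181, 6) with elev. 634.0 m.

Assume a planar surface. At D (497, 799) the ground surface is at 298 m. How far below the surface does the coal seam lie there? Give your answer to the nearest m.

307 m

Two edge vectors: A→B = (272, -29, -384.9), A→C = (144, -746, -30.9).
Normal n = (A→B) × (A→C) = (-286239.3, -47020.8, -198736).
So ∂z/∂x = −n_x/n_z = −1.44030 and ∂z/∂y = −n_y/n_z = −0.23660.
Intercept c from A: 664.9 + 53.29 + 177.92 = 896.11.
At (497, 799): z_contact = −715.8 − 189.0 + 896.11 = -8.8 m.
Depth below ground = 298 − (-8.8) = 307 m.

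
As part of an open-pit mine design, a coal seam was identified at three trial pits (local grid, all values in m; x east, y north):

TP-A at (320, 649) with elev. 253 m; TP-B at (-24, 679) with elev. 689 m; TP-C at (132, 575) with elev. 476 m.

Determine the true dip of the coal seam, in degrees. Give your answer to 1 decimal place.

Two edge vectors: TP-A→TP-B = (-344, 30, 436), TP-A→TP-C = (-188, -74, 223).
Normal n = (TP-A→TP-B) × (TP-A→TP-C) = (38954, -5256, 31096).
So ∂z/∂x = −n_x/n_z = −1.25270 and ∂z/∂y = −n_y/n_z = 0.16902.
Gradient magnitude |∇z| = √(a² + b²) = √(1.56926 + 0.02857) = 1.26405.
True dip = arctan(1.26405) = 51.7°, dipping toward E (azimuth ≈ 098°).

51.7°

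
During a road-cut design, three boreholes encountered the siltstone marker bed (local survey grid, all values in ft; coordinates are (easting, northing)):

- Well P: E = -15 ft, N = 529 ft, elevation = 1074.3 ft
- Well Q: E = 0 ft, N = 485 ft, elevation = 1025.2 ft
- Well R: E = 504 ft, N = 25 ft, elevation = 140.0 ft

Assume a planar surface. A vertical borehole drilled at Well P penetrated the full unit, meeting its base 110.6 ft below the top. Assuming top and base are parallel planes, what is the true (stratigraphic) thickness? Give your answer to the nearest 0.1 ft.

Let the plane be z = a·E + b·N + c.
Well Q−Well P: 15a − 44b = −49.1;  Well R−Well P: 519a − 504b = −934.3.
Solving gives a = −1.07114, b = 0.75075.
|∇z| = √(a²+b²) = 1.30804, so dip δ = arctan(1.30804) = 52.60°.
True thickness = vertical thickness × cos δ = 110.6 × cos 52.60° = 67.2 ft.

67.2 ft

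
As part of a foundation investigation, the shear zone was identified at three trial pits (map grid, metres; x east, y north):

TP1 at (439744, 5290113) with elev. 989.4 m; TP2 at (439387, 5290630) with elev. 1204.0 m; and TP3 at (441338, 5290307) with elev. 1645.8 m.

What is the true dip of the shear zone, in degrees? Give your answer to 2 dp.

Two edge vectors: TP1→TP2 = (-357, 517, 214.6), TP1→TP3 = (1594, 194, 656.4).
Normal n = (TP1→TP2) × (TP1→TP3) = (297726.4, 576407.2, -893356).
So ∂z/∂x = −n_x/n_z = 0.33327 and ∂z/∂y = −n_y/n_z = 0.64522.
Gradient magnitude |∇z| = √(a² + b²) = √(0.11107 + 0.41630) = 0.72620.
True dip = arctan(0.72620) = 35.99°, dipping toward SSW (azimuth ≈ 207°).

35.99°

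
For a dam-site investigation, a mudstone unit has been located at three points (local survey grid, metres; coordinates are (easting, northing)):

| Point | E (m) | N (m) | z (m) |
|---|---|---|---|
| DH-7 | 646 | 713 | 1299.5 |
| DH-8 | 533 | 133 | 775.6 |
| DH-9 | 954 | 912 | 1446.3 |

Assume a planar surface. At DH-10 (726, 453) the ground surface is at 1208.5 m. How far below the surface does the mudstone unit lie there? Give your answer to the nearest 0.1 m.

Two edge vectors: DH-7→DH-8 = (-113, -580, -523.9), DH-7→DH-9 = (308, 199, 146.8).
Normal n = (DH-7→DH-8) × (DH-7→DH-9) = (19112.1, -144772.8, 156153).
So ∂z/∂E = −n_x/n_z = −0.12239 and ∂z/∂N = −n_y/n_z = 0.92712.
Intercept c from DH-7: 1299.5 + 79.07 − 661.04 = 717.53.
At (726, 453): z_contact = −88.86 + 419.99 + 717.53 = 1048.66 m.
Depth below ground = 1208.5 − 1048.66 = 159.8 m.

159.8 m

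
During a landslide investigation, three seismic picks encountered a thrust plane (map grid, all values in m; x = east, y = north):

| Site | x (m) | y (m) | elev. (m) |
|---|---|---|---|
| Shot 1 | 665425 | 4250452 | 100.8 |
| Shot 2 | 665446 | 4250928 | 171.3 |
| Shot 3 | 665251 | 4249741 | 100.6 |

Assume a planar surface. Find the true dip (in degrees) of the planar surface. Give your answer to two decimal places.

Two edge vectors: Shot 1→Shot 2 = (21, 476, 70.5), Shot 1→Shot 3 = (-174, -711, -0.2).
Normal n = (Shot 1→Shot 2) × (Shot 1→Shot 3) = (50030.3, -12262.8, 67893).
So ∂z/∂x = −n_x/n_z = −0.73690 and ∂z/∂y = −n_y/n_z = 0.18062.
Gradient magnitude |∇z| = √(a² + b²) = √(0.54302 + 0.03262) = 0.75871.
True dip = arctan(0.75871) = 37.19°, dipping toward ESE (azimuth ≈ 104°).

37.19°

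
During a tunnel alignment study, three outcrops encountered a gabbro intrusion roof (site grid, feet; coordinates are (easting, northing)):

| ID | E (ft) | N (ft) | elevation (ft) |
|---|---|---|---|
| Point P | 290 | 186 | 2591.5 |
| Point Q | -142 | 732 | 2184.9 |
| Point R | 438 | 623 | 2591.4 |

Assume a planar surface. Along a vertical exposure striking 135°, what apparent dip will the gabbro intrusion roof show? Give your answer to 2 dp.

31.96°

Two edge vectors: Point P→Point Q = (-432, 546, -406.6), Point P→Point R = (148, 437, -0.1).
Normal n = (Point P→Point Q) × (Point P→Point R) = (177629.6, -60220, -269592).
So ∂z/∂E = −n_x/n_z = 0.65888 and ∂z/∂N = −n_y/n_z = −0.22337.
Unit vector along 135° is (sin 135°, cos 135°) = (0.7071, -0.7071).
Slope in that direction = a·(0.7071) + b·(-0.7071) = 0.62385.
Apparent dip = arctan|0.62385| = 31.96° (true dip is 34.8°, so apparent ≤ true as expected).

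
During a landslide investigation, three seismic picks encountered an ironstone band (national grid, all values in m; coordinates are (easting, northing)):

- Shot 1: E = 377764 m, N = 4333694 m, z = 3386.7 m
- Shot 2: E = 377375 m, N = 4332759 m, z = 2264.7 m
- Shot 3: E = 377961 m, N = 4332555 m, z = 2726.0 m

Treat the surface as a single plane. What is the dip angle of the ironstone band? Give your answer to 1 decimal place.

Two edge vectors: Shot 1→Shot 2 = (-389, -935, -1122), Shot 1→Shot 3 = (197, -1139, -660.7).
Normal n = (Shot 1→Shot 2) × (Shot 1→Shot 3) = (-660203.5, -478046.3, 627266).
So ∂z/∂E = −n_x/n_z = 1.05251 and ∂z/∂N = −n_y/n_z = 0.76211.
Gradient magnitude |∇z| = √(a² + b²) = √(1.10778 + 0.58081) = 1.29946.
True dip = arctan(1.29946) = 52.4°, dipping toward SW (azimuth ≈ 234°).

52.4°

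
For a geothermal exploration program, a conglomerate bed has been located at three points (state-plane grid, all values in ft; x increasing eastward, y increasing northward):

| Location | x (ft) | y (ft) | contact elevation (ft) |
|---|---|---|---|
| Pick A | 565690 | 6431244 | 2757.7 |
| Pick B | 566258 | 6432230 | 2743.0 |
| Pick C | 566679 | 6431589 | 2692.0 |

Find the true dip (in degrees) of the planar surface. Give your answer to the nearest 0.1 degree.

4.7°

Two edge vectors: Pick A→Pick B = (568, 986, -14.7), Pick A→Pick C = (989, 345, -65.7).
Normal n = (Pick A→Pick B) × (Pick A→Pick C) = (-59708.7, 22779.3, -779194).
So ∂z/∂x = −n_x/n_z = −0.07663 and ∂z/∂y = −n_y/n_z = 0.02923.
Gradient magnitude |∇z| = √(a² + b²) = √(0.00587 + 0.00085) = 0.08202.
True dip = arctan(0.08202) = 4.7°, dipping toward ESE (azimuth ≈ 111°).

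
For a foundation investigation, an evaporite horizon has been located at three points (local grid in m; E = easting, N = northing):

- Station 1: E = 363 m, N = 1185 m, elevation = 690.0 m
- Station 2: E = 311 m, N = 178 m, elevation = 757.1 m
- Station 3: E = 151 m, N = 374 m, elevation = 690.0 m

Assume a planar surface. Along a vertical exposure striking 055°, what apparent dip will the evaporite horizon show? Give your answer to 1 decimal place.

Two edge vectors: Station 1→Station 2 = (-52, -1007, 67.1), Station 1→Station 3 = (-212, -811, 0).
Normal n = (Station 1→Station 2) × (Station 1→Station 3) = (54418.1, -14225.2, -171312).
So ∂z/∂E = −n_x/n_z = 0.31765 and ∂z/∂N = −n_y/n_z = −0.08304.
Unit vector along 055° is (sin 55°, cos 55°) = (0.8192, 0.5736).
Slope in that direction = a·(0.8192) + b·(0.5736) = 0.21258.
Apparent dip = arctan|0.21258| = 12.0° (true dip is 18.2°, so apparent ≤ true as expected).

12.0°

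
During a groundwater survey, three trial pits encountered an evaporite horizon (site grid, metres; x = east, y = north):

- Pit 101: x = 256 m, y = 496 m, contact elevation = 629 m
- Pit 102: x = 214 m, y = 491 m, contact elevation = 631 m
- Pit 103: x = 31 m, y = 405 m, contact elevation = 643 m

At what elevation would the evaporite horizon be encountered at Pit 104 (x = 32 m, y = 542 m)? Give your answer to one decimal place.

Let the plane be z = a·x + b·y + c.
Pit 102−Pit 101: −42a − 5b = 2;  Pit 103−Pit 101: −225a − 91b = 14.
Solving gives a = −0.04153, b = −0.05117.
Then c = 629 − a·256 − b·496 = 665.01.
At (32, 542): z = −1.3 − 27.7 + 665.01 = 635.9 m.

635.9 m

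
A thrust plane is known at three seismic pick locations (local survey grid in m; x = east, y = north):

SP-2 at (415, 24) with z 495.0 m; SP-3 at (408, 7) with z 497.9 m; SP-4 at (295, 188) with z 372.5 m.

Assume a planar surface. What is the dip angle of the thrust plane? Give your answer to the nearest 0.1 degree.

32.2°

Let the plane be z = a·x + b·y + c.
SP-3−SP-2: −7a − 17b = 2.9;  SP-4−SP-2: −120a + 164b = −122.5.
Solving gives a = 0.50405, b = −0.37814.
Gradient magnitude |∇z| = √(a² + b²) = √(0.25406 + 0.14299) = 0.63012.
True dip = arctan(0.63012) = 32.2°, dipping toward NW (azimuth ≈ 307°).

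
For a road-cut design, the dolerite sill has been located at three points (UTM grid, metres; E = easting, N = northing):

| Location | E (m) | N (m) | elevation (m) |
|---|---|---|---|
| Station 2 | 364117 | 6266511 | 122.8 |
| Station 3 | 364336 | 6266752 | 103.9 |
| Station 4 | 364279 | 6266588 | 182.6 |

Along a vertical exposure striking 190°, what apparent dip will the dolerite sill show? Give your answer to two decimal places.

30.68°

Two edge vectors: Station 2→Station 3 = (219, 241, -18.9), Station 2→Station 4 = (162, 77, 59.8).
Normal n = (Station 2→Station 3) × (Station 2→Station 4) = (15867.1, -16158, -22179).
So ∂z/∂E = −n_x/n_z = 0.71541 and ∂z/∂N = −n_y/n_z = −0.72853.
Unit vector along 190° is (sin 190°, cos 190°) = (-0.1736, -0.9848).
Slope in that direction = a·(-0.1736) + b·(-0.9848) = 0.59323.
Apparent dip = arctan|0.59323| = 30.68° (true dip is 45.6°, so apparent ≤ true as expected).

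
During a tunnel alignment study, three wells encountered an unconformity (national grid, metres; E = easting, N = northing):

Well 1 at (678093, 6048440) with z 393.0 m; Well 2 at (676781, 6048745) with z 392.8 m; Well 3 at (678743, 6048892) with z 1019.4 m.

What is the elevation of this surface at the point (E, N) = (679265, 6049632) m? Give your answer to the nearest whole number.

Let the plane be z = a·E + b·N + c.
Well 2−Well 1: −1312a + 305b = −0.2;  Well 3−Well 1: 650a + 452b = 626.4.
Solving gives a = 0.24156285, b = 1.03846051.
Then c = 393 − a·678093 − b·6048440 = −6444475.15.
At (679265, 6049632): z = 164085.2 + 6282303.9 − 6444475.15 = 1914.0 m.

1914 m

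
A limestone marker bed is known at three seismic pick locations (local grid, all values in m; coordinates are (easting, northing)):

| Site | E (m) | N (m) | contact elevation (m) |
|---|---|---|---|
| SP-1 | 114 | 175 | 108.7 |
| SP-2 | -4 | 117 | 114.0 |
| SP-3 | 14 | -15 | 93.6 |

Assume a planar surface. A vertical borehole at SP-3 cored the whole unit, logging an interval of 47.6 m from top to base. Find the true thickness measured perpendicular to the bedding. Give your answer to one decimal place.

Two edge vectors: SP-1→SP-2 = (-118, -58, 5.3), SP-1→SP-3 = (-100, -190, -15.1).
Normal n = (SP-1→SP-2) × (SP-1→SP-3) = (1882.8, -2311.8, 16620).
So ∂z/∂E = −n_x/n_z = −0.11329 and ∂z/∂N = −n_y/n_z = 0.13910.
|∇z| = √(a²+b²) = 0.17939, so dip δ = arctan(0.17939) = 10.17°.
True thickness = vertical thickness × cos δ = 47.6 × cos 10.17° = 46.9 m.

46.9 m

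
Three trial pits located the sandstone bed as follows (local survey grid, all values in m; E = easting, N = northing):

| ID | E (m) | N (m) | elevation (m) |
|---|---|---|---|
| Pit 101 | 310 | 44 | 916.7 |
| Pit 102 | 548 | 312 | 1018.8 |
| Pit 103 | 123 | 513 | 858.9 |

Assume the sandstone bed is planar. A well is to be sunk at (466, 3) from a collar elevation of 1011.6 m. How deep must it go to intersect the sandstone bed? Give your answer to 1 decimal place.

35.1 m

Let the plane be z = a·E + b·N + c.
Pit 102−Pit 101: 238a + 268b = 102.1;  Pit 103−Pit 101: −187a + 469b = −57.8.
Solving gives a = 0.39184, b = 0.03299.
Then c = 916.7 − a·310 − b·44 = 793.78.
At (466, 3): z_contact = 182.60 + 0.10 + 793.78 = 976.47 m.
Depth below ground = 1011.6 − 976.47 = 35.1 m.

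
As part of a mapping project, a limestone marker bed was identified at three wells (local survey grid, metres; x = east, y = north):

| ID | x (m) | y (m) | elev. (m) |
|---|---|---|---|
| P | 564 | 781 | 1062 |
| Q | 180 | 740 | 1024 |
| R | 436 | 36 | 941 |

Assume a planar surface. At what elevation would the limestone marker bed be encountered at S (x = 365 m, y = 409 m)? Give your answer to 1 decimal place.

Let the plane be z = a·x + b·y + c.
Q−P: −384a − 41b = −38;  R−P: −128a − 745b = −121.
Solving gives a = 0.08314, b = 0.14813.
Then c = 1062 − a·564 − b·781 = 899.42.
At (365, 409): z = 30.3 + 60.6 + 899.42 = 990.3 m.

990.3 m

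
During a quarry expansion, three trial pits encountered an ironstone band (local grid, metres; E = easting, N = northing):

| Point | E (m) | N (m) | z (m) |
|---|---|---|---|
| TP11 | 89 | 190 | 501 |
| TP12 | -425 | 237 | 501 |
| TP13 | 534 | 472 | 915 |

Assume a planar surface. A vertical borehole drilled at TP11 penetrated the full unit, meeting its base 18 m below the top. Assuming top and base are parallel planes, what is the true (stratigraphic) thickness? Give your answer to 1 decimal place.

Let the plane be z = a·E + b·N + c.
TP12−TP11: −514a + 47b = 0;  TP13−TP11: 445a + 282b = 414.
Solving gives a = 0.11731, b = 1.28296.
|∇z| = √(a²+b²) = 1.28831, so dip δ = arctan(1.28831) = 52.18°.
True thickness = vertical thickness × cos δ = 18 × cos 52.18° = 11.0 m.

11.0 m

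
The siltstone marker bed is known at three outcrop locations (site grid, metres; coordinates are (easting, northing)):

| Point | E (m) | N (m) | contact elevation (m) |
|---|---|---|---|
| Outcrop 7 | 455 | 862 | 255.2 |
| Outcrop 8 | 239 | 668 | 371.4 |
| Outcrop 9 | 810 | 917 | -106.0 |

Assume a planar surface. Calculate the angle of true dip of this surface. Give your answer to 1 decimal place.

52.2°

Two edge vectors: Outcrop 7→Outcrop 8 = (-216, -194, 116.2), Outcrop 7→Outcrop 9 = (355, 55, -361.2).
Normal n = (Outcrop 7→Outcrop 8) × (Outcrop 7→Outcrop 9) = (63681.8, -36768.2, 56990).
So ∂z/∂E = −n_x/n_z = −1.11742 and ∂z/∂N = −n_y/n_z = 0.64517.
Gradient magnitude |∇z| = √(a² + b²) = √(1.24863 + 0.41624) = 1.29030.
True dip = arctan(1.29030) = 52.2°, dipping toward ESE (azimuth ≈ 120°).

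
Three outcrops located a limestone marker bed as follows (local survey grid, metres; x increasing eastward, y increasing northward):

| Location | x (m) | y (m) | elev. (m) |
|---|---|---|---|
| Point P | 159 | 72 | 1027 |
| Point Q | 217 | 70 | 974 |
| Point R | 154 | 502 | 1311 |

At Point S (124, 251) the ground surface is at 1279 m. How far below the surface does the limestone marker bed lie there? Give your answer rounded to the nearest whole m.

Let the plane be z = a·x + b·y + c.
Point Q−Point P: 58a − 2b = −53;  Point R−Point P: −5a + 430b = 284.
Solving gives a = −0.89138, b = 0.65010.
Then c = 1027 − a·159 − b·72 = 1121.92.
At (124, 251): z_contact = −110.5 + 163.2 + 1121.92 = 1174.6 m.
Depth below ground = 1279 − 1174.6 = 104 m.

104 m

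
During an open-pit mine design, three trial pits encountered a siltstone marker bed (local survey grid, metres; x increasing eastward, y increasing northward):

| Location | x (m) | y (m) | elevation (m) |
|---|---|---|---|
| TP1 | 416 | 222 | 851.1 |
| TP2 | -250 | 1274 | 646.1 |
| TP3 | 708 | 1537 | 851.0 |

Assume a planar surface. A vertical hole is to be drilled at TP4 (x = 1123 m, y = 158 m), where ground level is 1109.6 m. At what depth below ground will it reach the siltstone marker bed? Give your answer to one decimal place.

94.2 m

Two edge vectors: TP1→TP2 = (-666, 1052, -205), TP1→TP3 = (292, 1315, -0.1).
Normal n = (TP1→TP2) × (TP1→TP3) = (269469.8, -59926.6, -1182974).
So ∂z/∂x = −n_x/n_z = 0.227790 and ∂z/∂y = −n_y/n_z = −0.050658.
Intercept c from TP1: 851.1 − 94.76 + 11.25 = 767.59.
At (1123, 158): z_contact = 255.81 − 8.00 + 767.59 = 1015.39 m.
Depth below ground = 1109.6 − 1015.39 = 94.2 m.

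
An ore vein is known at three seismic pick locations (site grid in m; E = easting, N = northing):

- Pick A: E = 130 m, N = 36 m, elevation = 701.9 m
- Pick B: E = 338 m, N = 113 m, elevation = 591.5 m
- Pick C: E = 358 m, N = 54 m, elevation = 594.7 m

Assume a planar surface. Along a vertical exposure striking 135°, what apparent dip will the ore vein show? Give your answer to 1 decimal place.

Two edge vectors: Pick A→Pick B = (208, 77, -110.4), Pick A→Pick C = (228, 18, -107.2).
Normal n = (Pick A→Pick B) × (Pick A→Pick C) = (-6267.2, -2873.6, -13812).
So ∂z/∂E = −n_x/n_z = −0.45375 and ∂z/∂N = −n_y/n_z = −0.20805.
Unit vector along 135° is (sin 135°, cos 135°) = (0.7071, -0.7071).
Slope in that direction = a·(0.7071) + b·(-0.7071) = −0.17374.
Apparent dip = arctan|0.17374| = 9.9° (true dip is 26.5°, so apparent ≤ true as expected).

9.9°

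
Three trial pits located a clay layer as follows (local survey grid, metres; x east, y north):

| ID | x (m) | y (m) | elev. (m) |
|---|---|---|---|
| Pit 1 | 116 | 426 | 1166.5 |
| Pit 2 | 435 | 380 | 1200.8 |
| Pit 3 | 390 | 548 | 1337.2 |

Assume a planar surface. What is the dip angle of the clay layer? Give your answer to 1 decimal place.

42.1°

Two edge vectors: Pit 1→Pit 2 = (319, -46, 34.3), Pit 1→Pit 3 = (274, 122, 170.7).
Normal n = (Pit 1→Pit 2) × (Pit 1→Pit 3) = (-12036.8, -45055.1, 51522).
So ∂z/∂x = −n_x/n_z = 0.23362 and ∂z/∂y = −n_y/n_z = 0.87448.
Gradient magnitude |∇z| = √(a² + b²) = √(0.05458 + 0.76472) = 0.90515.
True dip = arctan(0.90515) = 42.1°, dipping toward SSW (azimuth ≈ 195°).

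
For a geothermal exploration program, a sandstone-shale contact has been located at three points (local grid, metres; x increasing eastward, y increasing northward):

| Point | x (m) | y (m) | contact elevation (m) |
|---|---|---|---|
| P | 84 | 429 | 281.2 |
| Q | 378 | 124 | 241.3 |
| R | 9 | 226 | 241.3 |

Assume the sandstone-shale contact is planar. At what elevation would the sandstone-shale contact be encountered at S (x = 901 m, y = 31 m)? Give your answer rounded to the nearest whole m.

250 m

Two edge vectors: P→Q = (294, -305, -39.9), P→R = (-75, -203, -39.9).
Normal n = (P→Q) × (P→R) = (4069.8, 14723.1, -82557).
So ∂z/∂x = −n_x/n_z = 0.04930 and ∂z/∂y = −n_y/n_z = 0.17834.
Intercept c from P: 281.2 − 4.14 − 76.51 = 200.55.
At (901, 31): z = 44.4 + 5.5 + 200.55 = 250.5 m.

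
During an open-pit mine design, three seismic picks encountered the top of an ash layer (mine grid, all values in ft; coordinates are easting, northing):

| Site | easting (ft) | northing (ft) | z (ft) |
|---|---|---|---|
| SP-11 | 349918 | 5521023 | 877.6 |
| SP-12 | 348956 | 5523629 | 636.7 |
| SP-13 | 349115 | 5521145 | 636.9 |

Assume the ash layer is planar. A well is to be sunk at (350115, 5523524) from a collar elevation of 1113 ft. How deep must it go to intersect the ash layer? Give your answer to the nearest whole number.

128 ft

Let the plane be z = a·easting + b·northing + c.
SP-12−SP-11: −962a + 2606b = −240.9;  SP-13−SP-11: −803a + 122b = −240.7.
Solving gives a = 0.30268229, b = 0.01929408.
Then c = 877.6 − a·349918 − b·5521023 = −211559.42.
At (350115, 5523524): z_contact = 105973.6 + 106571.3 − 211559.42 = 985.5 ft.
Depth below ground = 1113 − 985.5 = 128 ft.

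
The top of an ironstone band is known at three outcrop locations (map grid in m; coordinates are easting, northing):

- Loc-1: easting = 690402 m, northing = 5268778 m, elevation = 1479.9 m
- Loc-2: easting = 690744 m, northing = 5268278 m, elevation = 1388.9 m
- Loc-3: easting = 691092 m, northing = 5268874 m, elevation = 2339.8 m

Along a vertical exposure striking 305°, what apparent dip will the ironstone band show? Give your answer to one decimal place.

Let the plane be z = a·easting + b·northing + c.
Loc-2−Loc-1: 342a − 500b = −91;  Loc-3−Loc-1: 690a + 96b = 859.9.
Solving gives a = 1.11482, b = 0.94454.
Unit vector along 305° is (sin 305°, cos 305°) = (-0.8192, 0.5736).
Slope in that direction = a·(-0.8192) + b·(0.5736) = −0.37144.
Apparent dip = arctan|0.37144| = 20.4° (true dip is 55.6°, so apparent ≤ true as expected).

20.4°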